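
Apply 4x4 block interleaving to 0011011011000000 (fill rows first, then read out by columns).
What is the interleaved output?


Matrix:
  0011
  0110
  1100
  0000
Read columns: 0010011011001000

0010011011001000


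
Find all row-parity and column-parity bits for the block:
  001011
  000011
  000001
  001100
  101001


Row parities: 10101
Column parities: 101100

Row P: 10101, Col P: 101100, Corner: 1


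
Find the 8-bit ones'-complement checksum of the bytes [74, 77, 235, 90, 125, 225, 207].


Sum = 1033 mod 256 = 9
Complement = 246

246


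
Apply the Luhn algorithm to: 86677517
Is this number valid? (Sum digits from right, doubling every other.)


Luhn sum = 42
42 mod 10 = 2

Invalid (Luhn sum mod 10 = 2)


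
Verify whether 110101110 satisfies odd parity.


Number of 1s: 6

No, parity error (6 ones)


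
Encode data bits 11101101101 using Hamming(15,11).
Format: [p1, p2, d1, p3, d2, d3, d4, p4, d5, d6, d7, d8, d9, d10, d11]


Parity bits: p1=1, p2=0, p3=1, p4=1

101111011101101


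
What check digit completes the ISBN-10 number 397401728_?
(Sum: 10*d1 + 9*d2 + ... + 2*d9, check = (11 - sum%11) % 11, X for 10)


Weighted sum: 250
250 mod 11 = 8

Check digit: 3


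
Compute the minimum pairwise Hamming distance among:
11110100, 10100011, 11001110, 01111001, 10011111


Comparing all pairs, minimum distance: 3
Can detect 2 errors, correct 1 errors

3


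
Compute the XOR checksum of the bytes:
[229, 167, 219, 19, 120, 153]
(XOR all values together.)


XOR chain: 229 ^ 167 ^ 219 ^ 19 ^ 120 ^ 153 = 107

107


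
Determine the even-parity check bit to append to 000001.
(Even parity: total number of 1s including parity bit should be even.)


Number of 1s in data: 1
Parity bit: 1

1


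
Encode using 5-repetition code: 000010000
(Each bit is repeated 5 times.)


Each bit -> 5 copies

000000000000000000001111100000000000000000000


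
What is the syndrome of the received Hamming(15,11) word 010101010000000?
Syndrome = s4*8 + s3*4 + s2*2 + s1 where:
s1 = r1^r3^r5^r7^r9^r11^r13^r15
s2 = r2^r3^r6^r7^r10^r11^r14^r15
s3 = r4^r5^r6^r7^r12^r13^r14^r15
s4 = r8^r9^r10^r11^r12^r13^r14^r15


s1=0, s2=0, s3=0, s4=1

Syndrome = 8 (error at position 8)


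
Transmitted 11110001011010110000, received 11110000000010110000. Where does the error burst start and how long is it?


XOR: 00000001011000000000

Burst at position 7, length 4


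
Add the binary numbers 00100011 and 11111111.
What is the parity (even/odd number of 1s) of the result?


00100011 = 35
11111111 = 255
Sum = 290 = 100100010
1s count = 3

odd parity (3 ones in 100100010)


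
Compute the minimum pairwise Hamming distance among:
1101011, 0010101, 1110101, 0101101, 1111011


Comparing all pairs, minimum distance: 1
Can detect 0 errors, correct 0 errors

1


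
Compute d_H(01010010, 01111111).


XOR: 00101101
Count of 1s: 4

4


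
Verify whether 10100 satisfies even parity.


Number of 1s: 2

Yes, parity is correct (2 ones)


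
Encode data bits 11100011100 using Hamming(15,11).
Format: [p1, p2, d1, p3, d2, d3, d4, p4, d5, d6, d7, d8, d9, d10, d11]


Parity bits: p1=0, p2=1, p3=0, p4=1

011011010011100


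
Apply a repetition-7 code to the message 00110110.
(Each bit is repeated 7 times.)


Each bit -> 7 copies

00000000000000111111111111110000000111111111111110000000


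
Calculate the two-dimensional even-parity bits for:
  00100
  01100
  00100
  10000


Row parities: 1011
Column parities: 11100

Row P: 1011, Col P: 11100, Corner: 1


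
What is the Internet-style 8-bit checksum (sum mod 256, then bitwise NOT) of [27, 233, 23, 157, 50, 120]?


Sum = 610 mod 256 = 98
Complement = 157

157


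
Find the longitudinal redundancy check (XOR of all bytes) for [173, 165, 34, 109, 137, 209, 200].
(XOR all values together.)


XOR chain: 173 ^ 165 ^ 34 ^ 109 ^ 137 ^ 209 ^ 200 = 215

215


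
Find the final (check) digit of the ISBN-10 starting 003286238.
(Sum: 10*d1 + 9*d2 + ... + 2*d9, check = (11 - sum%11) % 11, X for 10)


Weighted sum: 149
149 mod 11 = 6

Check digit: 5


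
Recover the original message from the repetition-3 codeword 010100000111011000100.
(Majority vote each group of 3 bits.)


Groups: 010, 100, 000, 111, 011, 000, 100
Majority votes: 0001100

0001100


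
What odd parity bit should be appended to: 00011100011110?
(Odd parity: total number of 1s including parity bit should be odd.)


Number of 1s in data: 7
Parity bit: 0

0


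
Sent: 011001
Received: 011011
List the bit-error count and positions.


XOR: 000010

1 error(s) at position(s): 4


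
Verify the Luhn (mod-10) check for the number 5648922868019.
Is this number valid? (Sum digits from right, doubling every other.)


Luhn sum = 65
65 mod 10 = 5

Invalid (Luhn sum mod 10 = 5)


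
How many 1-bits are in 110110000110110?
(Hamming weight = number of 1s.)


Counting 1s in 110110000110110

8


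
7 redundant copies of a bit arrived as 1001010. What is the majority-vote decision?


Ones: 3 out of 7
Threshold: 4

0 (3/7 voted 1)


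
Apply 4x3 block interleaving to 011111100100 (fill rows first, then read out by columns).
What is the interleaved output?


Matrix:
  011
  111
  100
  100
Read columns: 011111001100

011111001100


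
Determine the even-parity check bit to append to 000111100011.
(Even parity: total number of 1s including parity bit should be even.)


Number of 1s in data: 6
Parity bit: 0

0


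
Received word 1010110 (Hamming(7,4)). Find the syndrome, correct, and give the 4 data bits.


Syndrome = 1: error at position 1

Data: 1110 (corrected bit 1)


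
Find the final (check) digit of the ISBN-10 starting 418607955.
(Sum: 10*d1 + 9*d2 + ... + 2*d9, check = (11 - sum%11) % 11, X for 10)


Weighted sum: 251
251 mod 11 = 9

Check digit: 2


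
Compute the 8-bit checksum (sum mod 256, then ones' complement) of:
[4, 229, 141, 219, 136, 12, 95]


Sum = 836 mod 256 = 68
Complement = 187

187


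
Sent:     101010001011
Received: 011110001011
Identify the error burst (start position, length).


XOR: 110100000000

Burst at position 0, length 4


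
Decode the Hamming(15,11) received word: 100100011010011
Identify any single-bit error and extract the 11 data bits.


Syndrome = 14: error at position 14

Data: 00001010001 (corrected bit 14)


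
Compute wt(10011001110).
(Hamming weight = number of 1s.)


Counting 1s in 10011001110

6


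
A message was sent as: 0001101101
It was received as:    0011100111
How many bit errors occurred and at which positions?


XOR: 0010001010

3 error(s) at position(s): 2, 6, 8


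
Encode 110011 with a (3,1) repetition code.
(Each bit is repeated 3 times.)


Each bit -> 3 copies

111111000000111111


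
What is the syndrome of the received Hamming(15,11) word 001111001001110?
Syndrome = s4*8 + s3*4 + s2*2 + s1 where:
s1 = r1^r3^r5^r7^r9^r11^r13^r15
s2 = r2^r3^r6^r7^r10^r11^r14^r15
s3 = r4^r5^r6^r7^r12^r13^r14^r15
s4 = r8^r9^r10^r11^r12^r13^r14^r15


s1=0, s2=1, s3=0, s4=0

Syndrome = 2 (error at position 2)


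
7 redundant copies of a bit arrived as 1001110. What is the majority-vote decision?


Ones: 4 out of 7
Threshold: 4

1 (4/7 voted 1)


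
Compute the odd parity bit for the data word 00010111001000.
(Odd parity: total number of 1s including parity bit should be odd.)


Number of 1s in data: 5
Parity bit: 0

0


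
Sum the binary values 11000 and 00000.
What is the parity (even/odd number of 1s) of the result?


11000 = 24
00000 = 0
Sum = 24 = 11000
1s count = 2

even parity (2 ones in 11000)


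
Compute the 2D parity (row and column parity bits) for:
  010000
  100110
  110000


Row parities: 110
Column parities: 000110

Row P: 110, Col P: 000110, Corner: 0


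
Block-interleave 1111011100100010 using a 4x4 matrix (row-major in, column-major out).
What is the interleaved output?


Matrix:
  1111
  0111
  0010
  0010
Read columns: 1000110011111100

1000110011111100


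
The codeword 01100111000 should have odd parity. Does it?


Number of 1s: 5

Yes, parity is correct (5 ones)


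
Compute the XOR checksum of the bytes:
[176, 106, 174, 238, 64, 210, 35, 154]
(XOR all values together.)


XOR chain: 176 ^ 106 ^ 174 ^ 238 ^ 64 ^ 210 ^ 35 ^ 154 = 177

177


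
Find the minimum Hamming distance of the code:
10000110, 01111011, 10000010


Comparing all pairs, minimum distance: 1
Can detect 0 errors, correct 0 errors

1


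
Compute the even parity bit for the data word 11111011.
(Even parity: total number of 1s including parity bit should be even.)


Number of 1s in data: 7
Parity bit: 1

1


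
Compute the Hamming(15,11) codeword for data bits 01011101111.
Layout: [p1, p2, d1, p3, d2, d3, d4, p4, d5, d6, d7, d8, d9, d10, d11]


Parity bits: p1=1, p2=0, p3=0, p4=0

100010101101111


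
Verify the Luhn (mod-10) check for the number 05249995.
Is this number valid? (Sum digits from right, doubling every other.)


Luhn sum = 45
45 mod 10 = 5

Invalid (Luhn sum mod 10 = 5)


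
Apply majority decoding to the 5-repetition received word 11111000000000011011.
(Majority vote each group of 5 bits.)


Groups: 11111, 00000, 00000, 11011
Majority votes: 1001

1001


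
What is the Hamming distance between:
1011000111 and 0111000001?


XOR: 1100000110
Count of 1s: 4

4


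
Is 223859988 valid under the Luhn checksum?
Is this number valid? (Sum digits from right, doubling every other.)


Luhn sum = 54
54 mod 10 = 4

Invalid (Luhn sum mod 10 = 4)


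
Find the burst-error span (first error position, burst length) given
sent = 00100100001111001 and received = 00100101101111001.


XOR: 00000001100000000

Burst at position 7, length 2


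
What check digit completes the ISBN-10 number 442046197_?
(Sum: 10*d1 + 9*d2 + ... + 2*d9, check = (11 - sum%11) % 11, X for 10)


Weighted sum: 191
191 mod 11 = 4

Check digit: 7


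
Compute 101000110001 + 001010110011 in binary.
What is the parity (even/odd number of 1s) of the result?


101000110001 = 2609
001010110011 = 691
Sum = 3300 = 110011100100
1s count = 6

even parity (6 ones in 110011100100)


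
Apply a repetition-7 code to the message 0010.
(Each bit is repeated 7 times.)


Each bit -> 7 copies

0000000000000011111110000000


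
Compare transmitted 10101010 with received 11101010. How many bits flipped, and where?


XOR: 01000000

1 error(s) at position(s): 1


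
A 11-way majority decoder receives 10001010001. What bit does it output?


Ones: 4 out of 11
Threshold: 6

0 (4/11 voted 1)


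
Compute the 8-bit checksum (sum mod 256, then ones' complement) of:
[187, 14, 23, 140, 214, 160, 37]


Sum = 775 mod 256 = 7
Complement = 248

248


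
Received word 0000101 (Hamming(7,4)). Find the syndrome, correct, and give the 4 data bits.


Syndrome = 2: error at position 2

Data: 0101 (corrected bit 2)


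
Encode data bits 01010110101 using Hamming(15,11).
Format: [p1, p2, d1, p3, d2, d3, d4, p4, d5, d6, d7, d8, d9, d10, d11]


Parity bits: p1=1, p2=0, p3=0, p4=0

100010100110101


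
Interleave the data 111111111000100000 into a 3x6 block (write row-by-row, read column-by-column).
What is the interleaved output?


Matrix:
  111111
  111000
  100000
Read columns: 111110110100100100

111110110100100100


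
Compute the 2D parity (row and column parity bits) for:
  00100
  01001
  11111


Row parities: 101
Column parities: 10010

Row P: 101, Col P: 10010, Corner: 0


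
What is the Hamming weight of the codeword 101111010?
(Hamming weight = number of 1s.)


Counting 1s in 101111010

6


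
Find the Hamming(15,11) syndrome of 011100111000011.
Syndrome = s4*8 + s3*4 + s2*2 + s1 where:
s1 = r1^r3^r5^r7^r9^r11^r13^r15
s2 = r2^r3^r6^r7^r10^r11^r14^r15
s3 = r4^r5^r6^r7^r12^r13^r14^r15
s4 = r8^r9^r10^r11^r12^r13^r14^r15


s1=0, s2=1, s3=0, s4=0

Syndrome = 2 (error at position 2)


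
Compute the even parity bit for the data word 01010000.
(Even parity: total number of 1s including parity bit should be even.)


Number of 1s in data: 2
Parity bit: 0

0


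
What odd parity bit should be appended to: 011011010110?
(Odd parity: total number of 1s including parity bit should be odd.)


Number of 1s in data: 7
Parity bit: 0

0


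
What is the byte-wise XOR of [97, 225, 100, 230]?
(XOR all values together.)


XOR chain: 97 ^ 225 ^ 100 ^ 230 = 2

2


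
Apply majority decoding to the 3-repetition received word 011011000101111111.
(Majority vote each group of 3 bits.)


Groups: 011, 011, 000, 101, 111, 111
Majority votes: 110111

110111


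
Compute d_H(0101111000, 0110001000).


XOR: 0011110000
Count of 1s: 4

4


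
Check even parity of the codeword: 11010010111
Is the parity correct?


Number of 1s: 7

No, parity error (7 ones)


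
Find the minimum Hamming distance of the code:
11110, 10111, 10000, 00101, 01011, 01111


Comparing all pairs, minimum distance: 1
Can detect 0 errors, correct 0 errors

1


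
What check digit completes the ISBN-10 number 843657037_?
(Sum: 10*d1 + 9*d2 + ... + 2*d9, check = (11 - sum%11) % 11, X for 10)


Weighted sum: 270
270 mod 11 = 6

Check digit: 5


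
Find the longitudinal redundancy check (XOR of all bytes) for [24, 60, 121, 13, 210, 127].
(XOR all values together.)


XOR chain: 24 ^ 60 ^ 121 ^ 13 ^ 210 ^ 127 = 253

253


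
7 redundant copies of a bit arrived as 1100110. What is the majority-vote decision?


Ones: 4 out of 7
Threshold: 4

1 (4/7 voted 1)


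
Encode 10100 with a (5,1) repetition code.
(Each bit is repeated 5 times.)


Each bit -> 5 copies

1111100000111110000000000


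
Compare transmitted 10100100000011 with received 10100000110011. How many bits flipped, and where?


XOR: 00000100110000

3 error(s) at position(s): 5, 8, 9


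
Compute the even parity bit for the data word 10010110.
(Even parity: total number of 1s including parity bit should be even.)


Number of 1s in data: 4
Parity bit: 0

0


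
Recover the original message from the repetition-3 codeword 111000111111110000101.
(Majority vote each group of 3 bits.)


Groups: 111, 000, 111, 111, 110, 000, 101
Majority votes: 1011101

1011101


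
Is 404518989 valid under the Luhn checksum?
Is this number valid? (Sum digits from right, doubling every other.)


Luhn sum = 42
42 mod 10 = 2

Invalid (Luhn sum mod 10 = 2)


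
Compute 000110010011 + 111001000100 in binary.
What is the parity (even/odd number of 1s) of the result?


000110010011 = 403
111001000100 = 3652
Sum = 4055 = 111111010111
1s count = 10

even parity (10 ones in 111111010111)


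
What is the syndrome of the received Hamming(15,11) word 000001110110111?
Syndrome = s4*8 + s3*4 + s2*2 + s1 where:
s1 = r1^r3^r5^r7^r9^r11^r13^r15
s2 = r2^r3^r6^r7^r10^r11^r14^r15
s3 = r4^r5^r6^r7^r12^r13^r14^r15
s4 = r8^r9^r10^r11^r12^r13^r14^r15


s1=0, s2=0, s3=1, s4=0

Syndrome = 4 (error at position 4)


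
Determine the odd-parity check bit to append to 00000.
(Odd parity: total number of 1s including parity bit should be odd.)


Number of 1s in data: 0
Parity bit: 1

1


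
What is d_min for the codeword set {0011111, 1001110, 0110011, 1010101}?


Comparing all pairs, minimum distance: 3
Can detect 2 errors, correct 1 errors

3


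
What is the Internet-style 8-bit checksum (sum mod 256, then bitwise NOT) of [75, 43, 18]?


Sum = 136 mod 256 = 136
Complement = 119

119


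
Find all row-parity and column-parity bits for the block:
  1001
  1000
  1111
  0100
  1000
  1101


Row parities: 010111
Column parities: 1111

Row P: 010111, Col P: 1111, Corner: 0


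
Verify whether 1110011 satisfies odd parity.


Number of 1s: 5

Yes, parity is correct (5 ones)


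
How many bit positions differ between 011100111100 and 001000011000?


XOR: 010100100100
Count of 1s: 4

4


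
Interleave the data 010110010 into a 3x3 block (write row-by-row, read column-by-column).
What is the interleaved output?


Matrix:
  010
  110
  010
Read columns: 010111000

010111000


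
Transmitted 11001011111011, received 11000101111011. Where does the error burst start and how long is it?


XOR: 00001110000000

Burst at position 4, length 3


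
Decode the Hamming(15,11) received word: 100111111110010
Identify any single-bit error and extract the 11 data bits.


Syndrome = 15: error at position 15

Data: 01111110011 (corrected bit 15)


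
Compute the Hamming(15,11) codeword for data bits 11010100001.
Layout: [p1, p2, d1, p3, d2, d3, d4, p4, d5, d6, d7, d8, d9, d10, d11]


Parity bits: p1=0, p2=0, p3=1, p4=0

001110100100001


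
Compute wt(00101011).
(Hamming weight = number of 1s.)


Counting 1s in 00101011

4


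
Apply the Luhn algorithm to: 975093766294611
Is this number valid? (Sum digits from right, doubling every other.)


Luhn sum = 80
80 mod 10 = 0

Valid (Luhn sum mod 10 = 0)


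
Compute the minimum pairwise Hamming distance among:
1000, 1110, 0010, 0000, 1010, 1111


Comparing all pairs, minimum distance: 1
Can detect 0 errors, correct 0 errors

1


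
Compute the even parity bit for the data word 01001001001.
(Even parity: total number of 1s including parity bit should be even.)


Number of 1s in data: 4
Parity bit: 0

0


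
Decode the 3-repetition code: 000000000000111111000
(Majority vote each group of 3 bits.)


Groups: 000, 000, 000, 000, 111, 111, 000
Majority votes: 0000110

0000110


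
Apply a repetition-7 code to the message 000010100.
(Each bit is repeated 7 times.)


Each bit -> 7 copies

000000000000000000000000000011111110000000111111100000000000000


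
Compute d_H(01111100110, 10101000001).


XOR: 11010100111
Count of 1s: 7

7


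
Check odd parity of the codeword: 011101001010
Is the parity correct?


Number of 1s: 6

No, parity error (6 ones)


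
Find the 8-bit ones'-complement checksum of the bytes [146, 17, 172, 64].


Sum = 399 mod 256 = 143
Complement = 112

112


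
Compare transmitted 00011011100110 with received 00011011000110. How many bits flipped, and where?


XOR: 00000000100000

1 error(s) at position(s): 8


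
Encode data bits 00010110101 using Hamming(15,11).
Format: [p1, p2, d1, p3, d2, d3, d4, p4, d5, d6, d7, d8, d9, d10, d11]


Parity bits: p1=0, p2=0, p3=1, p4=0

000100100110101


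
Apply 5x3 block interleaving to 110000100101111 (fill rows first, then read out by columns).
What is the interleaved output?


Matrix:
  110
  000
  100
  101
  111
Read columns: 101111000100011

101111000100011


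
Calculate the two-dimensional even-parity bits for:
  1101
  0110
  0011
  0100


Row parities: 1001
Column parities: 1100

Row P: 1001, Col P: 1100, Corner: 0


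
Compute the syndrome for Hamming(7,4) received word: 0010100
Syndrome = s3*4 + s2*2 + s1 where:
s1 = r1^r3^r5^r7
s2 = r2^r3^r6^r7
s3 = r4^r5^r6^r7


s1=0, s2=1, s3=1

Syndrome = 6 (error at position 6)


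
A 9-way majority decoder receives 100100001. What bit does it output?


Ones: 3 out of 9
Threshold: 5

0 (3/9 voted 1)


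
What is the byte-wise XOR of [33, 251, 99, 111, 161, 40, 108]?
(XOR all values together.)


XOR chain: 33 ^ 251 ^ 99 ^ 111 ^ 161 ^ 40 ^ 108 = 51

51


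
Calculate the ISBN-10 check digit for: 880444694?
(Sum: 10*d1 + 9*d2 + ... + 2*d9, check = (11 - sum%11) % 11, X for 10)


Weighted sum: 283
283 mod 11 = 8

Check digit: 3


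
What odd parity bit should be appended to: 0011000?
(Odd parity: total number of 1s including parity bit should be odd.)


Number of 1s in data: 2
Parity bit: 1

1


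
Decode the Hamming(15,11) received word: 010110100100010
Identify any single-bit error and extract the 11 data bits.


Syndrome = 0: no error detected

Data: 01010100010 (no errors)


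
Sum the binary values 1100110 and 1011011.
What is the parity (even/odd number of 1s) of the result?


1100110 = 102
1011011 = 91
Sum = 193 = 11000001
1s count = 3

odd parity (3 ones in 11000001)


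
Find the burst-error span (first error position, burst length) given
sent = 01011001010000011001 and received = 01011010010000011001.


XOR: 00000011000000000000

Burst at position 6, length 2


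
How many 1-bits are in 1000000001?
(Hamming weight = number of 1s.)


Counting 1s in 1000000001

2


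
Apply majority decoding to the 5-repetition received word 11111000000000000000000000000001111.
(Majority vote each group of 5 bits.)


Groups: 11111, 00000, 00000, 00000, 00000, 00000, 01111
Majority votes: 1000001

1000001


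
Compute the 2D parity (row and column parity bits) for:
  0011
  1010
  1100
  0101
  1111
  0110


Row parities: 000000
Column parities: 1001

Row P: 000000, Col P: 1001, Corner: 0


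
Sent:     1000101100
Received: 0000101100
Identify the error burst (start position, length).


XOR: 1000000000

Burst at position 0, length 1


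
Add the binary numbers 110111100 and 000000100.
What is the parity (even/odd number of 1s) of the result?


110111100 = 444
000000100 = 4
Sum = 448 = 111000000
1s count = 3

odd parity (3 ones in 111000000)


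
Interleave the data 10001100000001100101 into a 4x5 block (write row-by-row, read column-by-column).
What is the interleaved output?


Matrix:
  10001
  10000
  00011
  00101
Read columns: 11000000000100101011

11000000000100101011


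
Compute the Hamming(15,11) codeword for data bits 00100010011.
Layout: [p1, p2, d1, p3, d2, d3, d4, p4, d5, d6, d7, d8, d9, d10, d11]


Parity bits: p1=0, p2=0, p3=1, p4=1

000101010010011


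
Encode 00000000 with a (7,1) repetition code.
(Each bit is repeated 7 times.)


Each bit -> 7 copies

00000000000000000000000000000000000000000000000000000000


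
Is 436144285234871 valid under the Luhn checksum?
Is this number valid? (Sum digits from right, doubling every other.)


Luhn sum = 73
73 mod 10 = 3

Invalid (Luhn sum mod 10 = 3)


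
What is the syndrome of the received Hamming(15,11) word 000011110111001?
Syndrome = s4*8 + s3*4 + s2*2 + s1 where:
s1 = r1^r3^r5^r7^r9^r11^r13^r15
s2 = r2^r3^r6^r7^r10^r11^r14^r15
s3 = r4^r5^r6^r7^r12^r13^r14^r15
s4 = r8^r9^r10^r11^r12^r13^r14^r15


s1=0, s2=1, s3=1, s4=1

Syndrome = 14 (error at position 14)


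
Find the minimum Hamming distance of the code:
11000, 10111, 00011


Comparing all pairs, minimum distance: 2
Can detect 1 errors, correct 0 errors

2


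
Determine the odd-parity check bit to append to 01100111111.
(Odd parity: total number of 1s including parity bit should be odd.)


Number of 1s in data: 8
Parity bit: 1

1


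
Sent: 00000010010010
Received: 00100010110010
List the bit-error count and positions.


XOR: 00100000100000

2 error(s) at position(s): 2, 8


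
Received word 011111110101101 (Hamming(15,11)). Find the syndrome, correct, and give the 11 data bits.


Syndrome = 13: error at position 13

Data: 11110101001 (corrected bit 13)


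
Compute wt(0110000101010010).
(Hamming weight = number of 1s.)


Counting 1s in 0110000101010010

6


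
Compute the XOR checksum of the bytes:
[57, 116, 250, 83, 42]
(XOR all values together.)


XOR chain: 57 ^ 116 ^ 250 ^ 83 ^ 42 = 206

206


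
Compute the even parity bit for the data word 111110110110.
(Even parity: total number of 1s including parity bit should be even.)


Number of 1s in data: 9
Parity bit: 1

1


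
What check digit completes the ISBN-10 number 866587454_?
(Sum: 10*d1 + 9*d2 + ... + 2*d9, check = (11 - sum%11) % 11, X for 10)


Weighted sum: 339
339 mod 11 = 9

Check digit: 2


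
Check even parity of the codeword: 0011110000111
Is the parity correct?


Number of 1s: 7

No, parity error (7 ones)


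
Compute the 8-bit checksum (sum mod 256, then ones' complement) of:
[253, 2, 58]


Sum = 313 mod 256 = 57
Complement = 198

198


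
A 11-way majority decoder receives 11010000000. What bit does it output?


Ones: 3 out of 11
Threshold: 6

0 (3/11 voted 1)


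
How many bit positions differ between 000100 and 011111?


XOR: 011011
Count of 1s: 4

4


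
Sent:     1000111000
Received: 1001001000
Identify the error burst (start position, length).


XOR: 0001110000

Burst at position 3, length 3


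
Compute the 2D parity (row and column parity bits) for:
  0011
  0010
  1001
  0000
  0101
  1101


Row parities: 010001
Column parities: 0000

Row P: 010001, Col P: 0000, Corner: 0


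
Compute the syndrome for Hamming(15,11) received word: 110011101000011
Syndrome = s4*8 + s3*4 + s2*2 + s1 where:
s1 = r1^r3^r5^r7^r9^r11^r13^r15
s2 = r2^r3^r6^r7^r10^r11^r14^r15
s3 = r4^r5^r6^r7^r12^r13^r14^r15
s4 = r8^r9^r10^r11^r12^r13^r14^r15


s1=1, s2=1, s3=1, s4=1

Syndrome = 15 (error at position 15)


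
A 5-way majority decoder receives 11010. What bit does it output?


Ones: 3 out of 5
Threshold: 3

1 (3/5 voted 1)


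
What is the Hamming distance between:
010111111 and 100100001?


XOR: 110011110
Count of 1s: 6

6


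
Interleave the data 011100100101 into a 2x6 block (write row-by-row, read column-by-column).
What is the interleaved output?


Matrix:
  011100
  100101
Read columns: 011010110001

011010110001


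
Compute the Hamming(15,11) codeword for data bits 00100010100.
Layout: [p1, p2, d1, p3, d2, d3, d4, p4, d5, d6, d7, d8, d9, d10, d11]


Parity bits: p1=0, p2=0, p3=0, p4=0

000001000010100


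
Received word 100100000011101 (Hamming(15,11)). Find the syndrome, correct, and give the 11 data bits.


Syndrome = 0: no error detected

Data: 00000011101 (no errors)


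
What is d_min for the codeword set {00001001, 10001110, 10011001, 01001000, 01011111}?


Comparing all pairs, minimum distance: 2
Can detect 1 errors, correct 0 errors

2


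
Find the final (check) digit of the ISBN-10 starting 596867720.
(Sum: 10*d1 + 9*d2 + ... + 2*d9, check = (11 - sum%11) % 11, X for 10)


Weighted sum: 340
340 mod 11 = 10

Check digit: 1


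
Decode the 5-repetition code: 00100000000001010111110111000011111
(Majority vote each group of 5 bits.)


Groups: 00100, 00000, 00010, 10111, 11011, 10000, 11111
Majority votes: 0001101

0001101


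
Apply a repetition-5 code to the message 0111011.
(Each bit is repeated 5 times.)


Each bit -> 5 copies

00000111111111111111000001111111111


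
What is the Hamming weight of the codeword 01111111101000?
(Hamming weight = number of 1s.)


Counting 1s in 01111111101000

9


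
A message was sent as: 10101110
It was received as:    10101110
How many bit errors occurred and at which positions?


XOR: 00000000

0 errors (received matches sent)


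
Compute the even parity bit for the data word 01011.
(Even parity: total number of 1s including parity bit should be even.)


Number of 1s in data: 3
Parity bit: 1

1


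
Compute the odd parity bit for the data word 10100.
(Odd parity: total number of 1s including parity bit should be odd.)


Number of 1s in data: 2
Parity bit: 1

1


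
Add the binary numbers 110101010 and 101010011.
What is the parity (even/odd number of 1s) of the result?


110101010 = 426
101010011 = 339
Sum = 765 = 1011111101
1s count = 8

even parity (8 ones in 1011111101)


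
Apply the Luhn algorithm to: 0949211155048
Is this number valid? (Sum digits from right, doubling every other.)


Luhn sum = 51
51 mod 10 = 1

Invalid (Luhn sum mod 10 = 1)


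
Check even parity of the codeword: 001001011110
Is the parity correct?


Number of 1s: 6

Yes, parity is correct (6 ones)


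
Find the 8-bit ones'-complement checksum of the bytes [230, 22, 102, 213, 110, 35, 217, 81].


Sum = 1010 mod 256 = 242
Complement = 13

13


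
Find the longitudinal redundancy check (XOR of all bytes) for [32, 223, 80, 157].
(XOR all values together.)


XOR chain: 32 ^ 223 ^ 80 ^ 157 = 50

50


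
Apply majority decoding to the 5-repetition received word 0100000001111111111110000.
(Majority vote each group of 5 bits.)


Groups: 01000, 00001, 11111, 11111, 10000
Majority votes: 00110

00110


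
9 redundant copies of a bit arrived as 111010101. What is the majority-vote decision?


Ones: 6 out of 9
Threshold: 5

1 (6/9 voted 1)


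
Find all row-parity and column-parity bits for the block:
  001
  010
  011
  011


Row parities: 1100
Column parities: 011

Row P: 1100, Col P: 011, Corner: 0


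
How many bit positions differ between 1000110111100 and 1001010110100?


XOR: 0001100001000
Count of 1s: 3

3


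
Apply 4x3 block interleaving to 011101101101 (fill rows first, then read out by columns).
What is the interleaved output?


Matrix:
  011
  101
  101
  101
Read columns: 011110001111

011110001111


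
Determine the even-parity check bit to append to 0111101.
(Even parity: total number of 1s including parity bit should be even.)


Number of 1s in data: 5
Parity bit: 1

1


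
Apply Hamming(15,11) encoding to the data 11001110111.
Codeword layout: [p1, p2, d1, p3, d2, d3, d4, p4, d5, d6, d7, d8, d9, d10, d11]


Parity bits: p1=0, p2=1, p3=0, p4=0

011010001110111


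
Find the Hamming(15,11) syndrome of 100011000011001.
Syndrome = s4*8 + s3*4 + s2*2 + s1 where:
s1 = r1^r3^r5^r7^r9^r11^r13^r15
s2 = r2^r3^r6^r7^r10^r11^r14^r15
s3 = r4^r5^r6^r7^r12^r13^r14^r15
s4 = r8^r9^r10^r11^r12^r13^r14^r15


s1=0, s2=1, s3=0, s4=1

Syndrome = 10 (error at position 10)


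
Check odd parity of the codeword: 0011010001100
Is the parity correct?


Number of 1s: 5

Yes, parity is correct (5 ones)


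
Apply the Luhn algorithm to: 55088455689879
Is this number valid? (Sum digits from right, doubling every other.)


Luhn sum = 73
73 mod 10 = 3

Invalid (Luhn sum mod 10 = 3)


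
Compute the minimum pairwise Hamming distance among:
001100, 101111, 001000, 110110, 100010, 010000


Comparing all pairs, minimum distance: 1
Can detect 0 errors, correct 0 errors

1


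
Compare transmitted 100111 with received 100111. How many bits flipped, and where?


XOR: 000000

0 errors (received matches sent)


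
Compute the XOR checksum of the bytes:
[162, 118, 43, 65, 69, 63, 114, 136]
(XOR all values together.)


XOR chain: 162 ^ 118 ^ 43 ^ 65 ^ 69 ^ 63 ^ 114 ^ 136 = 62

62


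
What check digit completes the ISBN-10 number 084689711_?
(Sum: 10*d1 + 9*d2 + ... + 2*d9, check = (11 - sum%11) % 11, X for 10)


Weighted sum: 272
272 mod 11 = 8

Check digit: 3


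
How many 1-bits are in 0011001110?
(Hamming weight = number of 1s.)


Counting 1s in 0011001110

5


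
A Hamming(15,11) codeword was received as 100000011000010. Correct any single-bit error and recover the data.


Syndrome = 14: error at position 14

Data: 00001000000 (corrected bit 14)


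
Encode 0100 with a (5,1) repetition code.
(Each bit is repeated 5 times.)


Each bit -> 5 copies

00000111110000000000


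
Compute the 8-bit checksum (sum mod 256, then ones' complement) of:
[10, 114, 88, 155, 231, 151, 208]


Sum = 957 mod 256 = 189
Complement = 66

66


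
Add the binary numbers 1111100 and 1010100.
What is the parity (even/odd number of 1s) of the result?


1111100 = 124
1010100 = 84
Sum = 208 = 11010000
1s count = 3

odd parity (3 ones in 11010000)


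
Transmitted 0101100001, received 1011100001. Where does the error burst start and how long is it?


XOR: 1110000000

Burst at position 0, length 3


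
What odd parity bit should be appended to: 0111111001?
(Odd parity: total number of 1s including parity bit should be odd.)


Number of 1s in data: 7
Parity bit: 0

0


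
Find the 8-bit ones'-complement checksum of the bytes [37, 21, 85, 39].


Sum = 182 mod 256 = 182
Complement = 73

73


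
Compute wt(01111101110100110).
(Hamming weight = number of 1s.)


Counting 1s in 01111101110100110

11


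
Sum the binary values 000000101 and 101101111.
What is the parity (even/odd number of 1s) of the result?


000000101 = 5
101101111 = 367
Sum = 372 = 101110100
1s count = 5

odd parity (5 ones in 101110100)


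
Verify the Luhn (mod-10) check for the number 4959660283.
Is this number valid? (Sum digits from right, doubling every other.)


Luhn sum = 48
48 mod 10 = 8

Invalid (Luhn sum mod 10 = 8)


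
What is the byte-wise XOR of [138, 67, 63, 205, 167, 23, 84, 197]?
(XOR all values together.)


XOR chain: 138 ^ 67 ^ 63 ^ 205 ^ 167 ^ 23 ^ 84 ^ 197 = 26

26


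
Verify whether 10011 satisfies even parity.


Number of 1s: 3

No, parity error (3 ones)


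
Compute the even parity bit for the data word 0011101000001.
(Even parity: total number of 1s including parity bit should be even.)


Number of 1s in data: 5
Parity bit: 1

1


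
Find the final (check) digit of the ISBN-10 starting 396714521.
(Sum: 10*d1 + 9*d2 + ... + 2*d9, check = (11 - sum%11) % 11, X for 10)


Weighted sum: 262
262 mod 11 = 9

Check digit: 2


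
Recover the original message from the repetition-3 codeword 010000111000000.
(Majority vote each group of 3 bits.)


Groups: 010, 000, 111, 000, 000
Majority votes: 00100

00100


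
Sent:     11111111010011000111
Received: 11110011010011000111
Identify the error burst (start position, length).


XOR: 00001100000000000000

Burst at position 4, length 2


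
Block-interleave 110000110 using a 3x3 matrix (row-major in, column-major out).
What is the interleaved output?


Matrix:
  110
  000
  110
Read columns: 101101000

101101000


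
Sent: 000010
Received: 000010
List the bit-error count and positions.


XOR: 000000

0 errors (received matches sent)


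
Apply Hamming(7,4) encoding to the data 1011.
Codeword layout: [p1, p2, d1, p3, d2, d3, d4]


Parity bits: p1=0, p2=1, p3=0

0110011


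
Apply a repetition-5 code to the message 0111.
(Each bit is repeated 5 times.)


Each bit -> 5 copies

00000111111111111111


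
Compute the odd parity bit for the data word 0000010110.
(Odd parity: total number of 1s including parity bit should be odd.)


Number of 1s in data: 3
Parity bit: 0

0


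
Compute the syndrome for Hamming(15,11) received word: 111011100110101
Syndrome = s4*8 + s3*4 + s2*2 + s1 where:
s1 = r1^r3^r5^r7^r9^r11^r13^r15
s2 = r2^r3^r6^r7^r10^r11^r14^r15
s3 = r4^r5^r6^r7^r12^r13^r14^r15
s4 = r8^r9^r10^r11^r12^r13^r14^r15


s1=1, s2=1, s3=1, s4=0

Syndrome = 7 (error at position 7)


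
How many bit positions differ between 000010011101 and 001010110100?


XOR: 001000101001
Count of 1s: 4

4


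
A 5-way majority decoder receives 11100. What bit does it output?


Ones: 3 out of 5
Threshold: 3

1 (3/5 voted 1)


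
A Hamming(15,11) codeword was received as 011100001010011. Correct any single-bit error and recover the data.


Syndrome = 6: error at position 6

Data: 10101010011 (corrected bit 6)


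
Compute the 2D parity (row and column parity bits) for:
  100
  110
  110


Row parities: 100
Column parities: 100

Row P: 100, Col P: 100, Corner: 1


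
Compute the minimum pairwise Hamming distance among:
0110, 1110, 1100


Comparing all pairs, minimum distance: 1
Can detect 0 errors, correct 0 errors

1


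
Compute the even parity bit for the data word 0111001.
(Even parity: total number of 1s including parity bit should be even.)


Number of 1s in data: 4
Parity bit: 0

0


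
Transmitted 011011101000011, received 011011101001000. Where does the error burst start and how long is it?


XOR: 000000000001011

Burst at position 11, length 4


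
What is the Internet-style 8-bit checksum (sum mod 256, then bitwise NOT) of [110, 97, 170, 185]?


Sum = 562 mod 256 = 50
Complement = 205

205


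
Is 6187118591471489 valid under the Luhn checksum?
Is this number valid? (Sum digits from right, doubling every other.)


Luhn sum = 80
80 mod 10 = 0

Valid (Luhn sum mod 10 = 0)


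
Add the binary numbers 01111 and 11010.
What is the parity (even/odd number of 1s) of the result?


01111 = 15
11010 = 26
Sum = 41 = 101001
1s count = 3

odd parity (3 ones in 101001)


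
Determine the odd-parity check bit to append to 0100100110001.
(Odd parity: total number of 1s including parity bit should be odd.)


Number of 1s in data: 5
Parity bit: 0

0


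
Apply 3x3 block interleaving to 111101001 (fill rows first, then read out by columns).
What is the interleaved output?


Matrix:
  111
  101
  001
Read columns: 110100111

110100111


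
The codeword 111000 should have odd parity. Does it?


Number of 1s: 3

Yes, parity is correct (3 ones)


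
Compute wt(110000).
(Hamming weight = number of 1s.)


Counting 1s in 110000

2


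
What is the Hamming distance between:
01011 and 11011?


XOR: 10000
Count of 1s: 1

1


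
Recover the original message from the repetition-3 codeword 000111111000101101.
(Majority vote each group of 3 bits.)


Groups: 000, 111, 111, 000, 101, 101
Majority votes: 011011

011011


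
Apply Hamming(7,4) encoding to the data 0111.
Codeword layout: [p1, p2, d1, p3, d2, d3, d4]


Parity bits: p1=0, p2=0, p3=1

0001111


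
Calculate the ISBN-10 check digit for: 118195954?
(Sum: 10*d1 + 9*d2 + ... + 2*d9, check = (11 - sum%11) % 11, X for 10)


Weighted sum: 228
228 mod 11 = 8

Check digit: 3


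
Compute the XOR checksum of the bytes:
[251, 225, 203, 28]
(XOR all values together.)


XOR chain: 251 ^ 225 ^ 203 ^ 28 = 205

205


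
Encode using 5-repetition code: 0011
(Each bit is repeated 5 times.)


Each bit -> 5 copies

00000000001111111111


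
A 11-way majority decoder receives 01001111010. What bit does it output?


Ones: 6 out of 11
Threshold: 6

1 (6/11 voted 1)


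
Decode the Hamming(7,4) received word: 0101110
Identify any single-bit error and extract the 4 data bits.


Syndrome = 5: error at position 5

Data: 0010 (corrected bit 5)


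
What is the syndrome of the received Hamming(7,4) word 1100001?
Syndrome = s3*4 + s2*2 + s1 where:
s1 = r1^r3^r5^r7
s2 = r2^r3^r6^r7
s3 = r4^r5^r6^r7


s1=0, s2=0, s3=1

Syndrome = 4 (error at position 4)


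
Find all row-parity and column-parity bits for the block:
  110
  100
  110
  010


Row parities: 0101
Column parities: 110

Row P: 0101, Col P: 110, Corner: 0


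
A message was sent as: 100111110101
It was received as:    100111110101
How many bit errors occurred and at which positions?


XOR: 000000000000

0 errors (received matches sent)


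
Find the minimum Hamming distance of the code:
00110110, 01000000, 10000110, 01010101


Comparing all pairs, minimum distance: 3
Can detect 2 errors, correct 1 errors

3


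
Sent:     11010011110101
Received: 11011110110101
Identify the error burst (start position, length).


XOR: 00001101000000

Burst at position 4, length 4


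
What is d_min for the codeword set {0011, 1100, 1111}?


Comparing all pairs, minimum distance: 2
Can detect 1 errors, correct 0 errors

2


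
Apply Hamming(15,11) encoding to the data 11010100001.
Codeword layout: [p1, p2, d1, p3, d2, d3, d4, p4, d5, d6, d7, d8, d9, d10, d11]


Parity bits: p1=0, p2=0, p3=1, p4=0

001110100100001


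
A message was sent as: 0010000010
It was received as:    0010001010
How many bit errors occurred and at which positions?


XOR: 0000001000

1 error(s) at position(s): 6


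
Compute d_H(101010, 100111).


XOR: 001101
Count of 1s: 3

3


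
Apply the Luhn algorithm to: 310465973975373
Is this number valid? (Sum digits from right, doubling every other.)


Luhn sum = 65
65 mod 10 = 5

Invalid (Luhn sum mod 10 = 5)
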